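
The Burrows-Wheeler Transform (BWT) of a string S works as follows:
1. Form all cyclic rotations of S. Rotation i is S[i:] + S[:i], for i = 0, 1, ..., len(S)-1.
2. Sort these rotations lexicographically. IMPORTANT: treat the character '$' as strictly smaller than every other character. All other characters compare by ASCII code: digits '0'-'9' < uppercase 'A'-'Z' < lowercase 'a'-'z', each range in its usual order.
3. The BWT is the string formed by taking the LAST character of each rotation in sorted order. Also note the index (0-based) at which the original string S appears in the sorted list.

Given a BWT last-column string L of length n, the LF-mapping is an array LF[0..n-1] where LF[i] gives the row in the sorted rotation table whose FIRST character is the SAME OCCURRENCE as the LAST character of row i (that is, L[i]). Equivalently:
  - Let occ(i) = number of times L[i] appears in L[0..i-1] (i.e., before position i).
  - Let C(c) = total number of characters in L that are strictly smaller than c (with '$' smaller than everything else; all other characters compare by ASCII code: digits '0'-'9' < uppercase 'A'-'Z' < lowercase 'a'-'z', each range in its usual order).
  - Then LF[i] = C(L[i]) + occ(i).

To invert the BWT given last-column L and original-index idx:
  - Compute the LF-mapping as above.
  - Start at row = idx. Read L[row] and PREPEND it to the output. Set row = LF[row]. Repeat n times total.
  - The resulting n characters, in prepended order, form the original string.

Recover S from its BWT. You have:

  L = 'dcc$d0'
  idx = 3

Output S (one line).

Answer: cc0dd$

Derivation:
LF mapping: 4 2 3 0 5 1
Walk LF starting at row 3, prepending L[row]:
  step 1: row=3, L[3]='$', prepend. Next row=LF[3]=0
  step 2: row=0, L[0]='d', prepend. Next row=LF[0]=4
  step 3: row=4, L[4]='d', prepend. Next row=LF[4]=5
  step 4: row=5, L[5]='0', prepend. Next row=LF[5]=1
  step 5: row=1, L[1]='c', prepend. Next row=LF[1]=2
  step 6: row=2, L[2]='c', prepend. Next row=LF[2]=3
Reversed output: cc0dd$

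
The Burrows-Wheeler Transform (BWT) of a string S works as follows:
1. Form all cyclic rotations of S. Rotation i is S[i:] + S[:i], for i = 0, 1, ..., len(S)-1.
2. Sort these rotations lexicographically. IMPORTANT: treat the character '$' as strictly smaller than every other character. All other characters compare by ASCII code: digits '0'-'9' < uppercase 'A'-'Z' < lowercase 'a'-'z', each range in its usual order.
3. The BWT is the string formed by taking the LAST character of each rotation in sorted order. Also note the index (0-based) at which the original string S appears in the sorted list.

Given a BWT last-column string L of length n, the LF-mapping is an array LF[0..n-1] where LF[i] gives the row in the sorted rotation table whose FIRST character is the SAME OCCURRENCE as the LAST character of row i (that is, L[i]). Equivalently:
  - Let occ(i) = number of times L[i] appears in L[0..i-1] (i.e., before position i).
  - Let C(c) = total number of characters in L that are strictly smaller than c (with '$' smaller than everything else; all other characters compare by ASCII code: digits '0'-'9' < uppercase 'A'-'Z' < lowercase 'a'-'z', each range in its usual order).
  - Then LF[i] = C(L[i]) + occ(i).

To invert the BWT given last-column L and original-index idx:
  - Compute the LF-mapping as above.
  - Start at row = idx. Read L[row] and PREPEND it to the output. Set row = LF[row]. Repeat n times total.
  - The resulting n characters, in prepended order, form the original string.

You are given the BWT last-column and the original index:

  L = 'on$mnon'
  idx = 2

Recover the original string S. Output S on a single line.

Answer: nmnnoo$

Derivation:
LF mapping: 5 2 0 1 3 6 4
Walk LF starting at row 2, prepending L[row]:
  step 1: row=2, L[2]='$', prepend. Next row=LF[2]=0
  step 2: row=0, L[0]='o', prepend. Next row=LF[0]=5
  step 3: row=5, L[5]='o', prepend. Next row=LF[5]=6
  step 4: row=6, L[6]='n', prepend. Next row=LF[6]=4
  step 5: row=4, L[4]='n', prepend. Next row=LF[4]=3
  step 6: row=3, L[3]='m', prepend. Next row=LF[3]=1
  step 7: row=1, L[1]='n', prepend. Next row=LF[1]=2
Reversed output: nmnnoo$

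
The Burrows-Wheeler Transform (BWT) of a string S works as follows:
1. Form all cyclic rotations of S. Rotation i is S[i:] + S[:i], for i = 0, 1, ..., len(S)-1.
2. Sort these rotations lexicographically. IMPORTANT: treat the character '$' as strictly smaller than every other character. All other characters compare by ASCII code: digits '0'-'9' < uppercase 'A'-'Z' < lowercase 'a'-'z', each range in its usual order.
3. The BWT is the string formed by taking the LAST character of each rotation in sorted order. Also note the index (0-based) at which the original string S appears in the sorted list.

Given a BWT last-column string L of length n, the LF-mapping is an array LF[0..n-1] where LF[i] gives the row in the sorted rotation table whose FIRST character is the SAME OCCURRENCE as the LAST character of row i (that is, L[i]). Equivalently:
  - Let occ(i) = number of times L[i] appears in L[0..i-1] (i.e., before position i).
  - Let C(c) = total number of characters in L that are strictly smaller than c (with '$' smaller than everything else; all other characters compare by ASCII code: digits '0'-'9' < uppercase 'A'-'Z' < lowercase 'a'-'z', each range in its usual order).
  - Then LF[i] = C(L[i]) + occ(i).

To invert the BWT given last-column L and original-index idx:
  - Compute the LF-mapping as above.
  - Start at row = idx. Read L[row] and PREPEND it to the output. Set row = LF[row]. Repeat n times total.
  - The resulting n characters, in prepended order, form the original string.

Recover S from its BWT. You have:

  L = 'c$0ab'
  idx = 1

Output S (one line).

Answer: 0abc$

Derivation:
LF mapping: 4 0 1 2 3
Walk LF starting at row 1, prepending L[row]:
  step 1: row=1, L[1]='$', prepend. Next row=LF[1]=0
  step 2: row=0, L[0]='c', prepend. Next row=LF[0]=4
  step 3: row=4, L[4]='b', prepend. Next row=LF[4]=3
  step 4: row=3, L[3]='a', prepend. Next row=LF[3]=2
  step 5: row=2, L[2]='0', prepend. Next row=LF[2]=1
Reversed output: 0abc$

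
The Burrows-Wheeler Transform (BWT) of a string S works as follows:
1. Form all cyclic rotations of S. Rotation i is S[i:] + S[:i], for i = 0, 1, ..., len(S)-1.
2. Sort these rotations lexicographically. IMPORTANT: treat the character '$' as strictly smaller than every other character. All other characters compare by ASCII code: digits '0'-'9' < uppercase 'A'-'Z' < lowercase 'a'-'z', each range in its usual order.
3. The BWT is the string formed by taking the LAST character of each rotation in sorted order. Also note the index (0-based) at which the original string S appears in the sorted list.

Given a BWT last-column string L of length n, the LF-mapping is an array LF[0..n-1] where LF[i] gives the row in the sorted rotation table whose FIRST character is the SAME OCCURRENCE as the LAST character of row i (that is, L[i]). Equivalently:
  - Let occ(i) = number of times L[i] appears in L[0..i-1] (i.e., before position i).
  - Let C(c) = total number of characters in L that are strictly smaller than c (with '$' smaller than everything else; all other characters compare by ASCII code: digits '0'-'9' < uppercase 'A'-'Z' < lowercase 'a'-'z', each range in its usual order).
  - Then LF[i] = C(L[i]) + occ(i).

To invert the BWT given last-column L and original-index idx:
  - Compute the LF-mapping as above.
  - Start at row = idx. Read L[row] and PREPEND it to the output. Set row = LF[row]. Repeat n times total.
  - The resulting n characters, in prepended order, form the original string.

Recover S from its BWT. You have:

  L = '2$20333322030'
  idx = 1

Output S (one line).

LF mapping: 4 0 5 1 8 9 10 11 6 7 2 12 3
Walk LF starting at row 1, prepending L[row]:
  step 1: row=1, L[1]='$', prepend. Next row=LF[1]=0
  step 2: row=0, L[0]='2', prepend. Next row=LF[0]=4
  step 3: row=4, L[4]='3', prepend. Next row=LF[4]=8
  step 4: row=8, L[8]='2', prepend. Next row=LF[8]=6
  step 5: row=6, L[6]='3', prepend. Next row=LF[6]=10
  step 6: row=10, L[10]='0', prepend. Next row=LF[10]=2
  step 7: row=2, L[2]='2', prepend. Next row=LF[2]=5
  step 8: row=5, L[5]='3', prepend. Next row=LF[5]=9
  step 9: row=9, L[9]='2', prepend. Next row=LF[9]=7
  step 10: row=7, L[7]='3', prepend. Next row=LF[7]=11
  step 11: row=11, L[11]='3', prepend. Next row=LF[11]=12
  step 12: row=12, L[12]='0', prepend. Next row=LF[12]=3
  step 13: row=3, L[3]='0', prepend. Next row=LF[3]=1
Reversed output: 003323203232$

Answer: 003323203232$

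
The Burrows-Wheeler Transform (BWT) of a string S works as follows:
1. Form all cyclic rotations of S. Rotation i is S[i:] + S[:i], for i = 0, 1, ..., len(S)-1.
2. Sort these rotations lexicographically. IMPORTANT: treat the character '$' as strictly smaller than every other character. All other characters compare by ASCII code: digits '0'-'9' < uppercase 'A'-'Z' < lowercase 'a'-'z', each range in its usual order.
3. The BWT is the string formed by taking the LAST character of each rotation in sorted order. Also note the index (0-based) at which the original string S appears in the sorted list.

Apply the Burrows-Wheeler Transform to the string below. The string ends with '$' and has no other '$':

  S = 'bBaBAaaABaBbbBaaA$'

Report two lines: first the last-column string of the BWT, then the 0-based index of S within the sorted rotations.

Answer: AaaBabAbaaaBBBA$bB
15

Derivation:
All 18 rotations (rotation i = S[i:]+S[:i]):
  rot[0] = bBaBAaaABaBbbBaaA$
  rot[1] = BaBAaaABaBbbBaaA$b
  rot[2] = aBAaaABaBbbBaaA$bB
  rot[3] = BAaaABaBbbBaaA$bBa
  rot[4] = AaaABaBbbBaaA$bBaB
  rot[5] = aaABaBbbBaaA$bBaBA
  rot[6] = aABaBbbBaaA$bBaBAa
  rot[7] = ABaBbbBaaA$bBaBAaa
  rot[8] = BaBbbBaaA$bBaBAaaA
  rot[9] = aBbbBaaA$bBaBAaaAB
  rot[10] = BbbBaaA$bBaBAaaABa
  rot[11] = bbBaaA$bBaBAaaABaB
  rot[12] = bBaaA$bBaBAaaABaBb
  rot[13] = BaaA$bBaBAaaABaBbb
  rot[14] = aaA$bBaBAaaABaBbbB
  rot[15] = aA$bBaBAaaABaBbbBa
  rot[16] = A$bBaBAaaABaBbbBaa
  rot[17] = $bBaBAaaABaBbbBaaA
Sorted (with $ < everything):
  sorted[0] = $bBaBAaaABaBbbBaaA  (last char: 'A')
  sorted[1] = A$bBaBAaaABaBbbBaa  (last char: 'a')
  sorted[2] = ABaBbbBaaA$bBaBAaa  (last char: 'a')
  sorted[3] = AaaABaBbbBaaA$bBaB  (last char: 'B')
  sorted[4] = BAaaABaBbbBaaA$bBa  (last char: 'a')
  sorted[5] = BaBAaaABaBbbBaaA$b  (last char: 'b')
  sorted[6] = BaBbbBaaA$bBaBAaaA  (last char: 'A')
  sorted[7] = BaaA$bBaBAaaABaBbb  (last char: 'b')
  sorted[8] = BbbBaaA$bBaBAaaABa  (last char: 'a')
  sorted[9] = aA$bBaBAaaABaBbbBa  (last char: 'a')
  sorted[10] = aABaBbbBaaA$bBaBAa  (last char: 'a')
  sorted[11] = aBAaaABaBbbBaaA$bB  (last char: 'B')
  sorted[12] = aBbbBaaA$bBaBAaaAB  (last char: 'B')
  sorted[13] = aaA$bBaBAaaABaBbbB  (last char: 'B')
  sorted[14] = aaABaBbbBaaA$bBaBA  (last char: 'A')
  sorted[15] = bBaBAaaABaBbbBaaA$  (last char: '$')
  sorted[16] = bBaaA$bBaBAaaABaBb  (last char: 'b')
  sorted[17] = bbBaaA$bBaBAaaABaB  (last char: 'B')
Last column: AaaBabAbaaaBBBA$bB
Original string S is at sorted index 15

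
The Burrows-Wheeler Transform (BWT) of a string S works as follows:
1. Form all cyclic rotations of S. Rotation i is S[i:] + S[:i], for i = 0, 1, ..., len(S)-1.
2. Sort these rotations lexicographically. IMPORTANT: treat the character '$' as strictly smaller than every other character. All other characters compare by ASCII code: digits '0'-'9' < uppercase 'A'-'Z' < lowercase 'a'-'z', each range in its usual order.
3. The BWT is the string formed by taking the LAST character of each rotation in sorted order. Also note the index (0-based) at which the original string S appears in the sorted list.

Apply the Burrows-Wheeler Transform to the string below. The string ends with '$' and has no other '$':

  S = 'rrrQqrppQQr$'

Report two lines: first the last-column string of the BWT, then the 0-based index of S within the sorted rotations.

All 12 rotations (rotation i = S[i:]+S[:i]):
  rot[0] = rrrQqrppQQr$
  rot[1] = rrQqrppQQr$r
  rot[2] = rQqrppQQr$rr
  rot[3] = QqrppQQr$rrr
  rot[4] = qrppQQr$rrrQ
  rot[5] = rppQQr$rrrQq
  rot[6] = ppQQr$rrrQqr
  rot[7] = pQQr$rrrQqrp
  rot[8] = QQr$rrrQqrpp
  rot[9] = Qr$rrrQqrppQ
  rot[10] = r$rrrQqrppQQ
  rot[11] = $rrrQqrppQQr
Sorted (with $ < everything):
  sorted[0] = $rrrQqrppQQr  (last char: 'r')
  sorted[1] = QQr$rrrQqrpp  (last char: 'p')
  sorted[2] = QqrppQQr$rrr  (last char: 'r')
  sorted[3] = Qr$rrrQqrppQ  (last char: 'Q')
  sorted[4] = pQQr$rrrQqrp  (last char: 'p')
  sorted[5] = ppQQr$rrrQqr  (last char: 'r')
  sorted[6] = qrppQQr$rrrQ  (last char: 'Q')
  sorted[7] = r$rrrQqrppQQ  (last char: 'Q')
  sorted[8] = rQqrppQQr$rr  (last char: 'r')
  sorted[9] = rppQQr$rrrQq  (last char: 'q')
  sorted[10] = rrQqrppQQr$r  (last char: 'r')
  sorted[11] = rrrQqrppQQr$  (last char: '$')
Last column: rprQprQQrqr$
Original string S is at sorted index 11

Answer: rprQprQQrqr$
11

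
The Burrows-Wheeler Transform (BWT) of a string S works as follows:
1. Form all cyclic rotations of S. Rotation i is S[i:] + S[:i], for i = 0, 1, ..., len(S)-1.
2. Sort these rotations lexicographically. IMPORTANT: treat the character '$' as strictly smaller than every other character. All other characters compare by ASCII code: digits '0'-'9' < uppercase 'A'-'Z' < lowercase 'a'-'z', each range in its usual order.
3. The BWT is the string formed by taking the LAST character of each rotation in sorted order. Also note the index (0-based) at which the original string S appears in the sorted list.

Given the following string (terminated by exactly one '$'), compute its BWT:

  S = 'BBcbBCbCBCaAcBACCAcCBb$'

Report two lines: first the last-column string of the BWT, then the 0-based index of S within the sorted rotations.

Answer: bBaCc$CbCBCbcABBCBcCAAB
5

Derivation:
All 23 rotations (rotation i = S[i:]+S[:i]):
  rot[0] = BBcbBCbCBCaAcBACCAcCBb$
  rot[1] = BcbBCbCBCaAcBACCAcCBb$B
  rot[2] = cbBCbCBCaAcBACCAcCBb$BB
  rot[3] = bBCbCBCaAcBACCAcCBb$BBc
  rot[4] = BCbCBCaAcBACCAcCBb$BBcb
  rot[5] = CbCBCaAcBACCAcCBb$BBcbB
  rot[6] = bCBCaAcBACCAcCBb$BBcbBC
  rot[7] = CBCaAcBACCAcCBb$BBcbBCb
  rot[8] = BCaAcBACCAcCBb$BBcbBCbC
  rot[9] = CaAcBACCAcCBb$BBcbBCbCB
  rot[10] = aAcBACCAcCBb$BBcbBCbCBC
  rot[11] = AcBACCAcCBb$BBcbBCbCBCa
  rot[12] = cBACCAcCBb$BBcbBCbCBCaA
  rot[13] = BACCAcCBb$BBcbBCbCBCaAc
  rot[14] = ACCAcCBb$BBcbBCbCBCaAcB
  rot[15] = CCAcCBb$BBcbBCbCBCaAcBA
  rot[16] = CAcCBb$BBcbBCbCBCaAcBAC
  rot[17] = AcCBb$BBcbBCbCBCaAcBACC
  rot[18] = cCBb$BBcbBCbCBCaAcBACCA
  rot[19] = CBb$BBcbBCbCBCaAcBACCAc
  rot[20] = Bb$BBcbBCbCBCaAcBACCAcC
  rot[21] = b$BBcbBCbCBCaAcBACCAcCB
  rot[22] = $BBcbBCbCBCaAcBACCAcCBb
Sorted (with $ < everything):
  sorted[0] = $BBcbBCbCBCaAcBACCAcCBb  (last char: 'b')
  sorted[1] = ACCAcCBb$BBcbBCbCBCaAcB  (last char: 'B')
  sorted[2] = AcBACCAcCBb$BBcbBCbCBCa  (last char: 'a')
  sorted[3] = AcCBb$BBcbBCbCBCaAcBACC  (last char: 'C')
  sorted[4] = BACCAcCBb$BBcbBCbCBCaAc  (last char: 'c')
  sorted[5] = BBcbBCbCBCaAcBACCAcCBb$  (last char: '$')
  sorted[6] = BCaAcBACCAcCBb$BBcbBCbC  (last char: 'C')
  sorted[7] = BCbCBCaAcBACCAcCBb$BBcb  (last char: 'b')
  sorted[8] = Bb$BBcbBCbCBCaAcBACCAcC  (last char: 'C')
  sorted[9] = BcbBCbCBCaAcBACCAcCBb$B  (last char: 'B')
  sorted[10] = CAcCBb$BBcbBCbCBCaAcBAC  (last char: 'C')
  sorted[11] = CBCaAcBACCAcCBb$BBcbBCb  (last char: 'b')
  sorted[12] = CBb$BBcbBCbCBCaAcBACCAc  (last char: 'c')
  sorted[13] = CCAcCBb$BBcbBCbCBCaAcBA  (last char: 'A')
  sorted[14] = CaAcBACCAcCBb$BBcbBCbCB  (last char: 'B')
  sorted[15] = CbCBCaAcBACCAcCBb$BBcbB  (last char: 'B')
  sorted[16] = aAcBACCAcCBb$BBcbBCbCBC  (last char: 'C')
  sorted[17] = b$BBcbBCbCBCaAcBACCAcCB  (last char: 'B')
  sorted[18] = bBCbCBCaAcBACCAcCBb$BBc  (last char: 'c')
  sorted[19] = bCBCaAcBACCAcCBb$BBcbBC  (last char: 'C')
  sorted[20] = cBACCAcCBb$BBcbBCbCBCaA  (last char: 'A')
  sorted[21] = cCBb$BBcbBCbCBCaAcBACCA  (last char: 'A')
  sorted[22] = cbBCbCBCaAcBACCAcCBb$BB  (last char: 'B')
Last column: bBaCc$CbCBCbcABBCBcCAAB
Original string S is at sorted index 5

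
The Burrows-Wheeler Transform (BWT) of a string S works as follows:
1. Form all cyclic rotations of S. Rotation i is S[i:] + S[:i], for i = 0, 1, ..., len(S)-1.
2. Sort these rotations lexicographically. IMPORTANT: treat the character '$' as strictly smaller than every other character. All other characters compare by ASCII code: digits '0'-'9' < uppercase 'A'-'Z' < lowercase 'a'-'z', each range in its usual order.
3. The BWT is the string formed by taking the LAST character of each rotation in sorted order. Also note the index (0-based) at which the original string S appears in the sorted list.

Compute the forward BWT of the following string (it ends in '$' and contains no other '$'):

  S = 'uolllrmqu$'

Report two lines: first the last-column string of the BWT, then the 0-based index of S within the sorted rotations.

Answer: uollrumlq$
9

Derivation:
All 10 rotations (rotation i = S[i:]+S[:i]):
  rot[0] = uolllrmqu$
  rot[1] = olllrmqu$u
  rot[2] = lllrmqu$uo
  rot[3] = llrmqu$uol
  rot[4] = lrmqu$uoll
  rot[5] = rmqu$uolll
  rot[6] = mqu$uolllr
  rot[7] = qu$uolllrm
  rot[8] = u$uolllrmq
  rot[9] = $uolllrmqu
Sorted (with $ < everything):
  sorted[0] = $uolllrmqu  (last char: 'u')
  sorted[1] = lllrmqu$uo  (last char: 'o')
  sorted[2] = llrmqu$uol  (last char: 'l')
  sorted[3] = lrmqu$uoll  (last char: 'l')
  sorted[4] = mqu$uolllr  (last char: 'r')
  sorted[5] = olllrmqu$u  (last char: 'u')
  sorted[6] = qu$uolllrm  (last char: 'm')
  sorted[7] = rmqu$uolll  (last char: 'l')
  sorted[8] = u$uolllrmq  (last char: 'q')
  sorted[9] = uolllrmqu$  (last char: '$')
Last column: uollrumlq$
Original string S is at sorted index 9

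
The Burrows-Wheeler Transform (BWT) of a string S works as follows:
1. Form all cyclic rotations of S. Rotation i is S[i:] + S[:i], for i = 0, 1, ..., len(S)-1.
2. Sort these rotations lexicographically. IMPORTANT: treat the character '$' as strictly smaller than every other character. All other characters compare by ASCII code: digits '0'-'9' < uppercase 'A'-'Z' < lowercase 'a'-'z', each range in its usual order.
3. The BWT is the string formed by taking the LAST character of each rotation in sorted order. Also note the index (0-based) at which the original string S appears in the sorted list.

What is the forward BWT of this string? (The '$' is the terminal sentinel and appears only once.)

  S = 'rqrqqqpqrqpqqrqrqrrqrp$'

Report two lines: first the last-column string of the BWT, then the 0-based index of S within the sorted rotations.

All 23 rotations (rotation i = S[i:]+S[:i]):
  rot[0] = rqrqqqpqrqpqqrqrqrrqrp$
  rot[1] = qrqqqpqrqpqqrqrqrrqrp$r
  rot[2] = rqqqpqrqpqqrqrqrrqrp$rq
  rot[3] = qqqpqrqpqqrqrqrrqrp$rqr
  rot[4] = qqpqrqpqqrqrqrrqrp$rqrq
  rot[5] = qpqrqpqqrqrqrrqrp$rqrqq
  rot[6] = pqrqpqqrqrqrrqrp$rqrqqq
  rot[7] = qrqpqqrqrqrrqrp$rqrqqqp
  rot[8] = rqpqqrqrqrrqrp$rqrqqqpq
  rot[9] = qpqqrqrqrrqrp$rqrqqqpqr
  rot[10] = pqqrqrqrrqrp$rqrqqqpqrq
  rot[11] = qqrqrqrrqrp$rqrqqqpqrqp
  rot[12] = qrqrqrrqrp$rqrqqqpqrqpq
  rot[13] = rqrqrrqrp$rqrqqqpqrqpqq
  rot[14] = qrqrrqrp$rqrqqqpqrqpqqr
  rot[15] = rqrrqrp$rqrqqqpqrqpqqrq
  rot[16] = qrrqrp$rqrqqqpqrqpqqrqr
  rot[17] = rrqrp$rqrqqqpqrqpqqrqrq
  rot[18] = rqrp$rqrqqqpqrqpqqrqrqr
  rot[19] = qrp$rqrqqqpqrqpqqrqrqrr
  rot[20] = rp$rqrqqqpqrqpqqrqrqrrq
  rot[21] = p$rqrqqqpqrqpqqrqrqrrqr
  rot[22] = $rqrqqqpqrqpqqrqrqrrqrp
Sorted (with $ < everything):
  sorted[0] = $rqrqqqpqrqpqqrqrqrrqrp  (last char: 'p')
  sorted[1] = p$rqrqqqpqrqpqqrqrqrrqr  (last char: 'r')
  sorted[2] = pqqrqrqrrqrp$rqrqqqpqrq  (last char: 'q')
  sorted[3] = pqrqpqqrqrqrrqrp$rqrqqq  (last char: 'q')
  sorted[4] = qpqqrqrqrrqrp$rqrqqqpqr  (last char: 'r')
  sorted[5] = qpqrqpqqrqrqrrqrp$rqrqq  (last char: 'q')
  sorted[6] = qqpqrqpqqrqrqrrqrp$rqrq  (last char: 'q')
  sorted[7] = qqqpqrqpqqrqrqrrqrp$rqr  (last char: 'r')
  sorted[8] = qqrqrqrrqrp$rqrqqqpqrqp  (last char: 'p')
  sorted[9] = qrp$rqrqqqpqrqpqqrqrqrr  (last char: 'r')
  sorted[10] = qrqpqqrqrqrrqrp$rqrqqqp  (last char: 'p')
  sorted[11] = qrqqqpqrqpqqrqrqrrqrp$r  (last char: 'r')
  sorted[12] = qrqrqrrqrp$rqrqqqpqrqpq  (last char: 'q')
  sorted[13] = qrqrrqrp$rqrqqqpqrqpqqr  (last char: 'r')
  sorted[14] = qrrqrp$rqrqqqpqrqpqqrqr  (last char: 'r')
  sorted[15] = rp$rqrqqqpqrqpqqrqrqrrq  (last char: 'q')
  sorted[16] = rqpqqrqrqrrqrp$rqrqqqpq  (last char: 'q')
  sorted[17] = rqqqpqrqpqqrqrqrrqrp$rq  (last char: 'q')
  sorted[18] = rqrp$rqrqqqpqrqpqqrqrqr  (last char: 'r')
  sorted[19] = rqrqqqpqrqpqqrqrqrrqrp$  (last char: '$')
  sorted[20] = rqrqrrqrp$rqrqqqpqrqpqq  (last char: 'q')
  sorted[21] = rqrrqrp$rqrqqqpqrqpqqrq  (last char: 'q')
  sorted[22] = rrqrp$rqrqqqpqrqpqqrqrq  (last char: 'q')
Last column: prqqrqqrprprqrrqqqr$qqq
Original string S is at sorted index 19

Answer: prqqrqqrprprqrrqqqr$qqq
19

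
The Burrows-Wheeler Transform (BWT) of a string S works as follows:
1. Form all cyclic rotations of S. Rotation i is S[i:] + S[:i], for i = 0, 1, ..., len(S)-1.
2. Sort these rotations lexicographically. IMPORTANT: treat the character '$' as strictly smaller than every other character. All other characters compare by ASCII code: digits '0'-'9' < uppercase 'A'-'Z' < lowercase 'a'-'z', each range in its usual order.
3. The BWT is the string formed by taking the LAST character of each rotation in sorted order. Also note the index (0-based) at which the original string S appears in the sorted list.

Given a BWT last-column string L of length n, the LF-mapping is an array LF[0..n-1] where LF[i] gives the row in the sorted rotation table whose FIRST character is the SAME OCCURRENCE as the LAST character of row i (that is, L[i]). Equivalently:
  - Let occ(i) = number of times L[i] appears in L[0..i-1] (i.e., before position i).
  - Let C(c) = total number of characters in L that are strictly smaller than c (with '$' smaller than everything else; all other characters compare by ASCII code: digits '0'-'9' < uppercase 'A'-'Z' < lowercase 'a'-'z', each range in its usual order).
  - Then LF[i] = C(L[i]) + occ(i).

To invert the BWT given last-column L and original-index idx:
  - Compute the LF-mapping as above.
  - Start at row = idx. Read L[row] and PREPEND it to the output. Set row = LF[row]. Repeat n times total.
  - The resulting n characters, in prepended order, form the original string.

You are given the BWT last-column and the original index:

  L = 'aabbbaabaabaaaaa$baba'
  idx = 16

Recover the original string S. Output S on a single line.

LF mapping: 1 2 14 15 16 3 4 17 5 6 18 7 8 9 10 11 0 19 12 20 13
Walk LF starting at row 16, prepending L[row]:
  step 1: row=16, L[16]='$', prepend. Next row=LF[16]=0
  step 2: row=0, L[0]='a', prepend. Next row=LF[0]=1
  step 3: row=1, L[1]='a', prepend. Next row=LF[1]=2
  step 4: row=2, L[2]='b', prepend. Next row=LF[2]=14
  step 5: row=14, L[14]='a', prepend. Next row=LF[14]=10
  step 6: row=10, L[10]='b', prepend. Next row=LF[10]=18
  step 7: row=18, L[18]='a', prepend. Next row=LF[18]=12
  step 8: row=12, L[12]='a', prepend. Next row=LF[12]=8
  step 9: row=8, L[8]='a', prepend. Next row=LF[8]=5
  step 10: row=5, L[5]='a', prepend. Next row=LF[5]=3
  step 11: row=3, L[3]='b', prepend. Next row=LF[3]=15
  step 12: row=15, L[15]='a', prepend. Next row=LF[15]=11
  step 13: row=11, L[11]='a', prepend. Next row=LF[11]=7
  step 14: row=7, L[7]='b', prepend. Next row=LF[7]=17
  step 15: row=17, L[17]='b', prepend. Next row=LF[17]=19
  step 16: row=19, L[19]='b', prepend. Next row=LF[19]=20
  step 17: row=20, L[20]='a', prepend. Next row=LF[20]=13
  step 18: row=13, L[13]='a', prepend. Next row=LF[13]=9
  step 19: row=9, L[9]='a', prepend. Next row=LF[9]=6
  step 20: row=6, L[6]='a', prepend. Next row=LF[6]=4
  step 21: row=4, L[4]='b', prepend. Next row=LF[4]=16
Reversed output: baaaabbbaabaaaababaa$

Answer: baaaabbbaabaaaababaa$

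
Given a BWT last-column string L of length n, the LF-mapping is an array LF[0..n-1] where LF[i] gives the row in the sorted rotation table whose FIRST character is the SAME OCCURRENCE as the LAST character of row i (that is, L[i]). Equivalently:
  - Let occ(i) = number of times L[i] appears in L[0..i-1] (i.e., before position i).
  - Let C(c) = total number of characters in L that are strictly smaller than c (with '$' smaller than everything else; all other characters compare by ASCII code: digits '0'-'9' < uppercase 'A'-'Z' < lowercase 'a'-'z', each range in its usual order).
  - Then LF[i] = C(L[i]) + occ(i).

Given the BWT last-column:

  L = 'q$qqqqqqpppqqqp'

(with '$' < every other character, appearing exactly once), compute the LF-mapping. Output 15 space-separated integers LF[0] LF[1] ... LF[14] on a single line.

Answer: 5 0 6 7 8 9 10 11 1 2 3 12 13 14 4

Derivation:
Char counts: '$':1, 'p':4, 'q':10
C (first-col start): C('$')=0, C('p')=1, C('q')=5
L[0]='q': occ=0, LF[0]=C('q')+0=5+0=5
L[1]='$': occ=0, LF[1]=C('$')+0=0+0=0
L[2]='q': occ=1, LF[2]=C('q')+1=5+1=6
L[3]='q': occ=2, LF[3]=C('q')+2=5+2=7
L[4]='q': occ=3, LF[4]=C('q')+3=5+3=8
L[5]='q': occ=4, LF[5]=C('q')+4=5+4=9
L[6]='q': occ=5, LF[6]=C('q')+5=5+5=10
L[7]='q': occ=6, LF[7]=C('q')+6=5+6=11
L[8]='p': occ=0, LF[8]=C('p')+0=1+0=1
L[9]='p': occ=1, LF[9]=C('p')+1=1+1=2
L[10]='p': occ=2, LF[10]=C('p')+2=1+2=3
L[11]='q': occ=7, LF[11]=C('q')+7=5+7=12
L[12]='q': occ=8, LF[12]=C('q')+8=5+8=13
L[13]='q': occ=9, LF[13]=C('q')+9=5+9=14
L[14]='p': occ=3, LF[14]=C('p')+3=1+3=4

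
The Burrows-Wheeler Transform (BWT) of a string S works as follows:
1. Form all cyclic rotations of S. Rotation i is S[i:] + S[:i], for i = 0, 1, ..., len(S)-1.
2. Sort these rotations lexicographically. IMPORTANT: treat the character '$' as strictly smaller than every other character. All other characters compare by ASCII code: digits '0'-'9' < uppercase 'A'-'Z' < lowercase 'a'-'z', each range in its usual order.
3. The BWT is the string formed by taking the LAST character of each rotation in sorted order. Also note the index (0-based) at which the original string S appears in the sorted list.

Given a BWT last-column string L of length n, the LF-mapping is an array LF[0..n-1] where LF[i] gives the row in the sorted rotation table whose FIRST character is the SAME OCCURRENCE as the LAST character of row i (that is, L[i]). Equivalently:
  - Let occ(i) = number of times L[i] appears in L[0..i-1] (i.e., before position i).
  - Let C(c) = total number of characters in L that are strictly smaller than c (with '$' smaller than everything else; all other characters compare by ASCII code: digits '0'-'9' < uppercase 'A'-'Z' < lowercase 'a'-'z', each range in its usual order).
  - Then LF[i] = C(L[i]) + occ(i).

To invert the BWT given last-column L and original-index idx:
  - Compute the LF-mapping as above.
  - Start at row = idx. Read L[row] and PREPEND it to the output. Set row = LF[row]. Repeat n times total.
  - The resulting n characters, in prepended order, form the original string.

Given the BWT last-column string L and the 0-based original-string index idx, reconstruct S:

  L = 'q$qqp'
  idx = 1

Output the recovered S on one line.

LF mapping: 2 0 3 4 1
Walk LF starting at row 1, prepending L[row]:
  step 1: row=1, L[1]='$', prepend. Next row=LF[1]=0
  step 2: row=0, L[0]='q', prepend. Next row=LF[0]=2
  step 3: row=2, L[2]='q', prepend. Next row=LF[2]=3
  step 4: row=3, L[3]='q', prepend. Next row=LF[3]=4
  step 5: row=4, L[4]='p', prepend. Next row=LF[4]=1
Reversed output: pqqq$

Answer: pqqq$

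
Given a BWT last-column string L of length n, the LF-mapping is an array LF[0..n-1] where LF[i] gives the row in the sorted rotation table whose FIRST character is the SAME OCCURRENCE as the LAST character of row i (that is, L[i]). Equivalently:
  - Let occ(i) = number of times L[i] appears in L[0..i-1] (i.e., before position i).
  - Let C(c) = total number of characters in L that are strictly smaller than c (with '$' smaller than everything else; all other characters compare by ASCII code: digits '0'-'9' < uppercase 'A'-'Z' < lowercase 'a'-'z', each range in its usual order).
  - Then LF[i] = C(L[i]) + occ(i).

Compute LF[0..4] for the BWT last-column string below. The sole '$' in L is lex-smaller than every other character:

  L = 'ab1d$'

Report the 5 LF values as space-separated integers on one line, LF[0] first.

Answer: 2 3 1 4 0

Derivation:
Char counts: '$':1, '1':1, 'a':1, 'b':1, 'd':1
C (first-col start): C('$')=0, C('1')=1, C('a')=2, C('b')=3, C('d')=4
L[0]='a': occ=0, LF[0]=C('a')+0=2+0=2
L[1]='b': occ=0, LF[1]=C('b')+0=3+0=3
L[2]='1': occ=0, LF[2]=C('1')+0=1+0=1
L[3]='d': occ=0, LF[3]=C('d')+0=4+0=4
L[4]='$': occ=0, LF[4]=C('$')+0=0+0=0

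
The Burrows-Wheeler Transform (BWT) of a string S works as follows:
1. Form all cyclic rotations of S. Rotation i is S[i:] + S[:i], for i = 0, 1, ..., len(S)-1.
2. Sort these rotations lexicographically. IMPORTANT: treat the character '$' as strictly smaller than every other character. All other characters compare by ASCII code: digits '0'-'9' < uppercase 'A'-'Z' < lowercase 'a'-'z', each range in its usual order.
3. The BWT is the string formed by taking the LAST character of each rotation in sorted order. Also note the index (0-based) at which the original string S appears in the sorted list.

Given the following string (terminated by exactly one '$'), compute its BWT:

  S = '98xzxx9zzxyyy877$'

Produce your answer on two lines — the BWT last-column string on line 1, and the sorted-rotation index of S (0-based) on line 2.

All 17 rotations (rotation i = S[i:]+S[:i]):
  rot[0] = 98xzxx9zzxyyy877$
  rot[1] = 8xzxx9zzxyyy877$9
  rot[2] = xzxx9zzxyyy877$98
  rot[3] = zxx9zzxyyy877$98x
  rot[4] = xx9zzxyyy877$98xz
  rot[5] = x9zzxyyy877$98xzx
  rot[6] = 9zzxyyy877$98xzxx
  rot[7] = zzxyyy877$98xzxx9
  rot[8] = zxyyy877$98xzxx9z
  rot[9] = xyyy877$98xzxx9zz
  rot[10] = yyy877$98xzxx9zzx
  rot[11] = yy877$98xzxx9zzxy
  rot[12] = y877$98xzxx9zzxyy
  rot[13] = 877$98xzxx9zzxyyy
  rot[14] = 77$98xzxx9zzxyyy8
  rot[15] = 7$98xzxx9zzxyyy87
  rot[16] = $98xzxx9zzxyyy877
Sorted (with $ < everything):
  sorted[0] = $98xzxx9zzxyyy877  (last char: '7')
  sorted[1] = 7$98xzxx9zzxyyy87  (last char: '7')
  sorted[2] = 77$98xzxx9zzxyyy8  (last char: '8')
  sorted[3] = 877$98xzxx9zzxyyy  (last char: 'y')
  sorted[4] = 8xzxx9zzxyyy877$9  (last char: '9')
  sorted[5] = 98xzxx9zzxyyy877$  (last char: '$')
  sorted[6] = 9zzxyyy877$98xzxx  (last char: 'x')
  sorted[7] = x9zzxyyy877$98xzx  (last char: 'x')
  sorted[8] = xx9zzxyyy877$98xz  (last char: 'z')
  sorted[9] = xyyy877$98xzxx9zz  (last char: 'z')
  sorted[10] = xzxx9zzxyyy877$98  (last char: '8')
  sorted[11] = y877$98xzxx9zzxyy  (last char: 'y')
  sorted[12] = yy877$98xzxx9zzxy  (last char: 'y')
  sorted[13] = yyy877$98xzxx9zzx  (last char: 'x')
  sorted[14] = zxx9zzxyyy877$98x  (last char: 'x')
  sorted[15] = zxyyy877$98xzxx9z  (last char: 'z')
  sorted[16] = zzxyyy877$98xzxx9  (last char: '9')
Last column: 778y9$xxzz8yyxxz9
Original string S is at sorted index 5

Answer: 778y9$xxzz8yyxxz9
5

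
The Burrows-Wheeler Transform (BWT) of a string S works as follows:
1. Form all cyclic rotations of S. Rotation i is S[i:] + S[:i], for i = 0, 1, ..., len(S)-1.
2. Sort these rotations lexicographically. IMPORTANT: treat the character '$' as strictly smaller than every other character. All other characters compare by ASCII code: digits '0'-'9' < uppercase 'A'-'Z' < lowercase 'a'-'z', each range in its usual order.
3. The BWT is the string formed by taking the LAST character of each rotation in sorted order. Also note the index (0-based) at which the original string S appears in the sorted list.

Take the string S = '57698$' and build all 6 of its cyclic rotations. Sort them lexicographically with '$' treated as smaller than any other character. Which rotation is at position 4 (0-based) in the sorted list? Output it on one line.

Answer: 8$5769

Derivation:
All 6 rotations (rotation i = S[i:]+S[:i]):
  rot[0] = 57698$
  rot[1] = 7698$5
  rot[2] = 698$57
  rot[3] = 98$576
  rot[4] = 8$5769
  rot[5] = $57698
Sorted (with $ < everything):
  sorted[0] = $57698
  sorted[1] = 57698$
  sorted[2] = 698$57
  sorted[3] = 7698$5
  sorted[4] = 8$5769
  sorted[5] = 98$576
sorted[4] = 8$5769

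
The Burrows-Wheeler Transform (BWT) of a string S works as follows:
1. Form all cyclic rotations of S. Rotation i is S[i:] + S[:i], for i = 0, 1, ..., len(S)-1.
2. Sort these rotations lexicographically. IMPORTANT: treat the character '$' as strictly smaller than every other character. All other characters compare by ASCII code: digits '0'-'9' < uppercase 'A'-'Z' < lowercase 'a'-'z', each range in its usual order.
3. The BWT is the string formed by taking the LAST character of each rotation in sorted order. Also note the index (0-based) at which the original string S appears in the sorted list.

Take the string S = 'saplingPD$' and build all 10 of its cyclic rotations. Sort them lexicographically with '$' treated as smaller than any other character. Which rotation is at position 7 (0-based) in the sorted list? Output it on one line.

All 10 rotations (rotation i = S[i:]+S[:i]):
  rot[0] = saplingPD$
  rot[1] = aplingPD$s
  rot[2] = plingPD$sa
  rot[3] = lingPD$sap
  rot[4] = ingPD$sapl
  rot[5] = ngPD$sapli
  rot[6] = gPD$saplin
  rot[7] = PD$sapling
  rot[8] = D$saplingP
  rot[9] = $saplingPD
Sorted (with $ < everything):
  sorted[0] = $saplingPD
  sorted[1] = D$saplingP
  sorted[2] = PD$sapling
  sorted[3] = aplingPD$s
  sorted[4] = gPD$saplin
  sorted[5] = ingPD$sapl
  sorted[6] = lingPD$sap
  sorted[7] = ngPD$sapli
  sorted[8] = plingPD$sa
  sorted[9] = saplingPD$
sorted[7] = ngPD$sapli

Answer: ngPD$sapli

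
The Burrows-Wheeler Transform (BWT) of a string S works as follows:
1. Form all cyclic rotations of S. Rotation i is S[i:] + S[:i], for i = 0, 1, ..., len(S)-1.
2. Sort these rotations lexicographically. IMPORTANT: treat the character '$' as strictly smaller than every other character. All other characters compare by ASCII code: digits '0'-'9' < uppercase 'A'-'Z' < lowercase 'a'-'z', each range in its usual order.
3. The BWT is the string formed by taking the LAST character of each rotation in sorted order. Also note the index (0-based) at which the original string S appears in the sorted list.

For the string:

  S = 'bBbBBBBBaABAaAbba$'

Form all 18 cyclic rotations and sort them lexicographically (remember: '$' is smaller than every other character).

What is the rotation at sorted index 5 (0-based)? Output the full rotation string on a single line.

Answer: BBBBBaABAaAbba$bBb

Derivation:
All 18 rotations (rotation i = S[i:]+S[:i]):
  rot[0] = bBbBBBBBaABAaAbba$
  rot[1] = BbBBBBBaABAaAbba$b
  rot[2] = bBBBBBaABAaAbba$bB
  rot[3] = BBBBBaABAaAbba$bBb
  rot[4] = BBBBaABAaAbba$bBbB
  rot[5] = BBBaABAaAbba$bBbBB
  rot[6] = BBaABAaAbba$bBbBBB
  rot[7] = BaABAaAbba$bBbBBBB
  rot[8] = aABAaAbba$bBbBBBBB
  rot[9] = ABAaAbba$bBbBBBBBa
  rot[10] = BAaAbba$bBbBBBBBaA
  rot[11] = AaAbba$bBbBBBBBaAB
  rot[12] = aAbba$bBbBBBBBaABA
  rot[13] = Abba$bBbBBBBBaABAa
  rot[14] = bba$bBbBBBBBaABAaA
  rot[15] = ba$bBbBBBBBaABAaAb
  rot[16] = a$bBbBBBBBaABAaAbb
  rot[17] = $bBbBBBBBaABAaAbba
Sorted (with $ < everything):
  sorted[0] = $bBbBBBBBaABAaAbba
  sorted[1] = ABAaAbba$bBbBBBBBa
  sorted[2] = AaAbba$bBbBBBBBaAB
  sorted[3] = Abba$bBbBBBBBaABAa
  sorted[4] = BAaAbba$bBbBBBBBaA
  sorted[5] = BBBBBaABAaAbba$bBb
  sorted[6] = BBBBaABAaAbba$bBbB
  sorted[7] = BBBaABAaAbba$bBbBB
  sorted[8] = BBaABAaAbba$bBbBBB
  sorted[9] = BaABAaAbba$bBbBBBB
  sorted[10] = BbBBBBBaABAaAbba$b
  sorted[11] = a$bBbBBBBBaABAaAbb
  sorted[12] = aABAaAbba$bBbBBBBB
  sorted[13] = aAbba$bBbBBBBBaABA
  sorted[14] = bBBBBBaABAaAbba$bB
  sorted[15] = bBbBBBBBaABAaAbba$
  sorted[16] = ba$bBbBBBBBaABAaAb
  sorted[17] = bba$bBbBBBBBaABAaA
sorted[5] = BBBBBaABAaAbba$bBb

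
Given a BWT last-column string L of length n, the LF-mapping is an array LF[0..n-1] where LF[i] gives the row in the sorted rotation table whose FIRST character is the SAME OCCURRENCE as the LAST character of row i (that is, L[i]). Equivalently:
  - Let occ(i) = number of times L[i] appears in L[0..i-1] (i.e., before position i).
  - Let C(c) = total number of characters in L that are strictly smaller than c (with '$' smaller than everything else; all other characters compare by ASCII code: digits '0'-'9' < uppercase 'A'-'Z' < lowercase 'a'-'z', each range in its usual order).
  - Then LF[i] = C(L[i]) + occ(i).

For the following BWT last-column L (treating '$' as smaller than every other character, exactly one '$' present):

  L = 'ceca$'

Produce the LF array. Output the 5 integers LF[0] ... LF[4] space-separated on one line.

Char counts: '$':1, 'a':1, 'c':2, 'e':1
C (first-col start): C('$')=0, C('a')=1, C('c')=2, C('e')=4
L[0]='c': occ=0, LF[0]=C('c')+0=2+0=2
L[1]='e': occ=0, LF[1]=C('e')+0=4+0=4
L[2]='c': occ=1, LF[2]=C('c')+1=2+1=3
L[3]='a': occ=0, LF[3]=C('a')+0=1+0=1
L[4]='$': occ=0, LF[4]=C('$')+0=0+0=0

Answer: 2 4 3 1 0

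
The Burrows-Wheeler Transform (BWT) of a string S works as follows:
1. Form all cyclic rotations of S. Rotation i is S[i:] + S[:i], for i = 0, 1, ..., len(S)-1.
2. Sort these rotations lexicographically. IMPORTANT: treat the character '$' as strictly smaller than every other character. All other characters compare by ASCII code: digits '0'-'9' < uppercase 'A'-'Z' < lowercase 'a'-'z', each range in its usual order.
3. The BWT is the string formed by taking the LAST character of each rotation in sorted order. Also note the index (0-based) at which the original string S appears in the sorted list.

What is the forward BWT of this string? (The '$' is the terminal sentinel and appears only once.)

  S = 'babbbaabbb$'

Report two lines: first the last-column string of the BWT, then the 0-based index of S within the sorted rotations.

All 11 rotations (rotation i = S[i:]+S[:i]):
  rot[0] = babbbaabbb$
  rot[1] = abbbaabbb$b
  rot[2] = bbbaabbb$ba
  rot[3] = bbaabbb$bab
  rot[4] = baabbb$babb
  rot[5] = aabbb$babbb
  rot[6] = abbb$babbba
  rot[7] = bbb$babbbaa
  rot[8] = bb$babbbaab
  rot[9] = b$babbbaabb
  rot[10] = $babbbaabbb
Sorted (with $ < everything):
  sorted[0] = $babbbaabbb  (last char: 'b')
  sorted[1] = aabbb$babbb  (last char: 'b')
  sorted[2] = abbb$babbba  (last char: 'a')
  sorted[3] = abbbaabbb$b  (last char: 'b')
  sorted[4] = b$babbbaabb  (last char: 'b')
  sorted[5] = baabbb$babb  (last char: 'b')
  sorted[6] = babbbaabbb$  (last char: '$')
  sorted[7] = bb$babbbaab  (last char: 'b')
  sorted[8] = bbaabbb$bab  (last char: 'b')
  sorted[9] = bbb$babbbaa  (last char: 'a')
  sorted[10] = bbbaabbb$ba  (last char: 'a')
Last column: bbabbb$bbaa
Original string S is at sorted index 6

Answer: bbabbb$bbaa
6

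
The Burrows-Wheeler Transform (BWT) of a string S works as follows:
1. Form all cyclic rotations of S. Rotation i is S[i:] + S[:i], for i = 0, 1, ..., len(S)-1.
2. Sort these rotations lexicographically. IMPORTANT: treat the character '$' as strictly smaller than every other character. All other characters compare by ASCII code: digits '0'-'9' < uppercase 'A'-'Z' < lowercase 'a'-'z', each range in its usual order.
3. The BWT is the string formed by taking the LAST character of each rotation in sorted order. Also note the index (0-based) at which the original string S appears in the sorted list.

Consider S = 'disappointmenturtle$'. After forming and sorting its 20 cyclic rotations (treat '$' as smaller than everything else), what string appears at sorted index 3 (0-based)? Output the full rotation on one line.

All 20 rotations (rotation i = S[i:]+S[:i]):
  rot[0] = disappointmenturtle$
  rot[1] = isappointmenturtle$d
  rot[2] = sappointmenturtle$di
  rot[3] = appointmenturtle$dis
  rot[4] = ppointmenturtle$disa
  rot[5] = pointmenturtle$disap
  rot[6] = ointmenturtle$disapp
  rot[7] = intmenturtle$disappo
  rot[8] = ntmenturtle$disappoi
  rot[9] = tmenturtle$disappoin
  rot[10] = menturtle$disappoint
  rot[11] = enturtle$disappointm
  rot[12] = nturtle$disappointme
  rot[13] = turtle$disappointmen
  rot[14] = urtle$disappointment
  rot[15] = rtle$disappointmentu
  rot[16] = tle$disappointmentur
  rot[17] = le$disappointmenturt
  rot[18] = e$disappointmenturtl
  rot[19] = $disappointmenturtle
Sorted (with $ < everything):
  sorted[0] = $disappointmenturtle
  sorted[1] = appointmenturtle$dis
  sorted[2] = disappointmenturtle$
  sorted[3] = e$disappointmenturtl
  sorted[4] = enturtle$disappointm
  sorted[5] = intmenturtle$disappo
  sorted[6] = isappointmenturtle$d
  sorted[7] = le$disappointmenturt
  sorted[8] = menturtle$disappoint
  sorted[9] = ntmenturtle$disappoi
  sorted[10] = nturtle$disappointme
  sorted[11] = ointmenturtle$disapp
  sorted[12] = pointmenturtle$disap
  sorted[13] = ppointmenturtle$disa
  sorted[14] = rtle$disappointmentu
  sorted[15] = sappointmenturtle$di
  sorted[16] = tle$disappointmentur
  sorted[17] = tmenturtle$disappoin
  sorted[18] = turtle$disappointmen
  sorted[19] = urtle$disappointment
sorted[3] = e$disappointmenturtl

Answer: e$disappointmenturtl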